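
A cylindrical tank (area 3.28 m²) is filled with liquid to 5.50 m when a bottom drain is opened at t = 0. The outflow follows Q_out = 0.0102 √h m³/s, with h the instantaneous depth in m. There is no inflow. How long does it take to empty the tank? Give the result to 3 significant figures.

1510 s

With no inflow, A dh/dt = −0.0102 √h.
Separate and integrate: 2(√h − √h₀) = −(0.0102/A) t.
Set h = 0: 2√h₀ = (0.0102/A) t_empty ⇒ t_empty = 2A√h₀/0.0102.
t_empty = 2·3.28·√5.50/0.0102 = 6.5600·2.3452/0.0102 = 1508.3 s.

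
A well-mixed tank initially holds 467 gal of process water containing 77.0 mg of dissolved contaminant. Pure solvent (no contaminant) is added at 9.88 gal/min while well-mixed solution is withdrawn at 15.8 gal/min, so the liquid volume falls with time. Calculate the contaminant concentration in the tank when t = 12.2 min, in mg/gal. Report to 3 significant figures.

0.125 mg/gal

Total volume: dV/dt = Q_in − Q_out = -5.9200 gal/min, so V(t) = 467 − 5.9200 t and V(12.2) = 394.78 gal.
Solute balance: dm/dt = 0 − Q_out C = −Q_out m/V(t).
Separate: dm/m = −Q_out dt/V(t) ⇒ ln(m/m₀) = −(Q_out/(Q_in−Q_out)) ln(V/V₀).
m = m₀ (V₀/V)^(Q_out/(Q_in−Q_out)) = 77.0 × (467/394.78)^(-2.6689) = 49.176 mg.
C = m/V = 49.176/394.78 = 0.12457 mg/gal.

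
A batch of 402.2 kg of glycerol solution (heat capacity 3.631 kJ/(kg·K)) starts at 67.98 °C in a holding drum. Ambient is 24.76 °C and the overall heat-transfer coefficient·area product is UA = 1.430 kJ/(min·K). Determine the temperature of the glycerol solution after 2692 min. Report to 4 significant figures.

27.86 °C

M c_p dT/dt = −UA(T − T_amb).
dT/dt = (T_ss − T)/τ with T_ss = T_amb = 24.7600 °C, τ = M c_p/UA = 402.2·3.631/1.430 = 1021.25 min.
Solution: T(t) = T_ss + (T₀ − T_ss) e^(−t/τ).
T(2692) = 24.7600 + (43.2200)·0.0716484 = 27.8566 °C.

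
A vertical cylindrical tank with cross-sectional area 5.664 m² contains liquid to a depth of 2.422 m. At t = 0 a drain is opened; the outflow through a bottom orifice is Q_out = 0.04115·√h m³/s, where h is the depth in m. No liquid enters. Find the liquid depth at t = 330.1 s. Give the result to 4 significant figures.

0.1276 m

Volume balance on the tank: A dh/dt = −0.04115 √h.
Separate and integrate: 2(√h − √h₀) = −(0.04115/A) t.
√h = √2.422 − 0.04115·330.1/(2·5.664) = 1.55628 − 1.19912 = 0.357159.
h = 0.357159² = 0.127563 m.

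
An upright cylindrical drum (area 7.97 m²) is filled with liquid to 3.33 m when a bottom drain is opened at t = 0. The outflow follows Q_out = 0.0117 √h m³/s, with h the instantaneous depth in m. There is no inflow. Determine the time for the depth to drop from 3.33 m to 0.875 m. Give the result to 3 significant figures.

1210 s

Mass balance (ρ constant): A dh/dt = −0.0117 √h.
This is separable: 2 d(√h)/dt = −0.0117/A, so √h = √h₀ − (0.0117/(2A)) t.
t = 2A(√h₀ − √h)/0.0117 = 2·7.97·(√3.33 − √0.875)/0.0117
  = 15.940 × (1.8248 − 0.93541) / 0.0117 = 1211.7 s.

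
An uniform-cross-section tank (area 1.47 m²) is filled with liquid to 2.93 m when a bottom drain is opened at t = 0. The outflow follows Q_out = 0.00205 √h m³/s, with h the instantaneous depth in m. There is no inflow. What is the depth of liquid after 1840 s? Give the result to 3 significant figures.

0.184 m

Accumulation of liquid (constant cross-section A): A dh/dt = −0.00205 √h.
Separate and integrate: 2(√h − √h₀) = −(0.00205/A) t.
√h = √2.93 − 0.00205·1840/(2·1.47) = 1.7117 − 1.2830 = 0.42873.
h = 0.42873² = 0.18381 m.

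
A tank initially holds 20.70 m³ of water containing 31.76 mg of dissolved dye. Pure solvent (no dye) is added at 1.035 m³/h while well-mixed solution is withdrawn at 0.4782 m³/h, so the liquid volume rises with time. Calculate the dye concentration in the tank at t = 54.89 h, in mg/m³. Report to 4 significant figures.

0.2843 mg/m³

Let m(t) be the amount of dye. Volume: V(t) = V₀ + (Q_in − Q_out) t = 20.70 + 0.556800 t; V(54.89) = 51.2628 m³.
No dye enters, so dm/dt = −Q_out · (m/V).
dm/m = −Q_out dt/(V₀ + 0.556800 t); integrating gives ln(m/m₀) = −(Q_out/(Q_in−Q_out)) ln(V/V₀).
m = m₀ (V₀/V)^(Q_out/(Q_in−Q_out)) = 31.76 × (20.70/51.2628)^(0.858836) = 14.5762 mg.
C = m/V = 14.5762/51.2628 = 0.284342 mg/m³.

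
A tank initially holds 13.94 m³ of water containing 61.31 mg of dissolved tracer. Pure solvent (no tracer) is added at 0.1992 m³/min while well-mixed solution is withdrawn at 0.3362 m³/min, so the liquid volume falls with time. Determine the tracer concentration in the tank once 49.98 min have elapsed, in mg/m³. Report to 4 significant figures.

1.647 mg/m³

Let m(t) be the amount of tracer. Volume: V(t) = V₀ + (Q_in − Q_out) t = 13.94 − 0.137000 t; V(49.98) = 7.09274 m³.
Species balance (pure solvent in): dm/dt = −Q_out · m/V(t).
Separate: dm/m = −Q_out dt/V(t) ⇒ ln(m/m₀) = −(Q_out/(Q_in−Q_out)) ln(V/V₀).
m = m₀ (V₀/V)^(Q_out/(Q_in−Q_out)) = 61.31 × (13.94/7.09274)^(-2.45401) = 11.6790 mg.
C = m/V = 11.6790/7.09274 = 1.64661 mg/m³.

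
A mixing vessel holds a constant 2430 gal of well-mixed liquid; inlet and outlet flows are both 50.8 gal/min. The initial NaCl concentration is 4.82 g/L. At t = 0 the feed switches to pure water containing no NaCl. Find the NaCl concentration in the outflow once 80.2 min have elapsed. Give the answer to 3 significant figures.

Transient balance on the dissolved component: V dC/dt = Q(C_in − C).
Rewrite as dC/dt + C/τ = C_in/τ, τ = V/Q = 47.835 min.
C approaches C_in exponentially: C(t) = C_in + (C₀ − C_in) e^(−t/τ).
C(80.2) = 0 + (4.82 − 0)·e^(−80.2/47.835) = 0 + (4.8200)·0.18701 = 0.90137 g/L.

0.901 g/L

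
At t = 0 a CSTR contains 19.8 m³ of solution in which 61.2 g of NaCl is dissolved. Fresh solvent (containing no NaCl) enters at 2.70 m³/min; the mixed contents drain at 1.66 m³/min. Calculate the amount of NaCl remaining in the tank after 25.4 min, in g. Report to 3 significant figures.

Total volume: dV/dt = Q_in − Q_out = 1.0400 m³/min, so V(t) = 19.8 + 1.0400 t and V(25.4) = 46.216 m³.
No NaCl enters, so dm/dt = −Q_out · (m/V).
dm/m = −Q_out dt/(V₀ + 1.0400 t); integrating gives ln(m/m₀) = −(Q_out/(Q_in−Q_out)) ln(V/V₀).
m = m₀ (V₀/V)^(Q_out/(Q_in−Q_out)) = 61.2 × (19.8/46.216)^(1.5962) = 15.818 g.

15.8 g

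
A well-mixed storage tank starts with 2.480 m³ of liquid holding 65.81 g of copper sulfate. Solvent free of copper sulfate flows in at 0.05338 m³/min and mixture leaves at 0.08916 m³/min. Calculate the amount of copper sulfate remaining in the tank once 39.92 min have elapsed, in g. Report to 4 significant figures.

7.760 g

Let m(t) be the amount of copper sulfate. Volume: V(t) = V₀ + (Q_in − Q_out) t = 2.480 − 0.0357800 t; V(39.92) = 1.05166 m³.
Solute balance: dm/dt = 0 − Q_out C = −Q_out m/V(t).
Separate: dm/m = −Q_out dt/V(t) ⇒ ln(m/m₀) = −(Q_out/(Q_in−Q_out)) ln(V/V₀).
m = m₀ (V₀/V)^(Q_out/(Q_in−Q_out)) = 65.81 × (2.480/1.05166)^(-2.49189) = 7.76021 g.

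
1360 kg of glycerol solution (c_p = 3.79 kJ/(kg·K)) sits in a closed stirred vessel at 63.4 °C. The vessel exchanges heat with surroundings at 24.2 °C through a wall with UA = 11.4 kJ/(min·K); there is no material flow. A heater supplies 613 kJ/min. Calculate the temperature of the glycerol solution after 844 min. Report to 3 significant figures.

Lumped-capacitance energy balance: M c_p dT/dt = UA(T_amb − T) + Q̇.
dT/dt = (T_ss − T)/τ with T_ss = T_amb + Q̇/UA = 24.2 + 613/11.4 = 77.972 °C, τ = M c_p/UA = 1360·3.79/11.4 = 452.14 min.
Solution: T(t) = T_ss + (T₀ − T_ss) e^(−t/τ).
T(844) = 77.972 + (-14.572)·0.15464 = 75.719 °C.

75.7 °C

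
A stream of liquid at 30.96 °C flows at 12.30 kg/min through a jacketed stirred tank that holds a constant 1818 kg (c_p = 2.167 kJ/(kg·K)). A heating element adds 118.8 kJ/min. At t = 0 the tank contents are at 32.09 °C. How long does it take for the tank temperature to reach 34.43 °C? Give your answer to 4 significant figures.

179.6 min

Heat balance on the well-mixed liquid: M c_p dT/dt = ṁ c_p (T_in − T) + 118.8.
τ = M/ṁ = 147.805 min; T_ss = T_in + Q̇/(ṁ c_p) = 35.4171 °C.
T(t) = T_ss + (T₀ − T_ss) e^(−t/τ). Set T = 34.43:
e^(−t/τ) = (34.43 − 35.4171)/(32.09 − 35.4171) = 0.296685
t = −147.805 · ln(0.296685) = 179.595 min.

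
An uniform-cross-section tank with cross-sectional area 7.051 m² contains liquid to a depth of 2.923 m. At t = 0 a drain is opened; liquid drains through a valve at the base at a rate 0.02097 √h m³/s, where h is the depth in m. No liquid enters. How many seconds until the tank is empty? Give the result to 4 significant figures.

1150 s

A dh/dt = −Q_out = −0.02097 √h.
∫ h^(−1/2) dh = −(0.02097/A) ∫ dt, giving 2√h = 2√h₀ − (0.02097/A) t.
Tank is empty when √h = 0: t_empty = 2A√h₀/0.02097.
t_empty = 2·7.051·√2.923/0.02097 = 14.1020·1.70968/0.02097 = 1149.73 s.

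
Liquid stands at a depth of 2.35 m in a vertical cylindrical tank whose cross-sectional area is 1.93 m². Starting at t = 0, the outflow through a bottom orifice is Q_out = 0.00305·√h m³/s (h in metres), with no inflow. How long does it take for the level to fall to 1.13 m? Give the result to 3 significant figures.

595 s

Mass balance (ρ constant): A dh/dt = −0.00305 √h.
∫ h^(−1/2) dh = −(0.00305/A) ∫ dt, giving 2√h = 2√h₀ − (0.00305/A) t.
t = 2A(√h₀ − √h)/0.00305 = 2·1.93·(√2.35 − √1.13)/0.00305
  = 3.8600 × (1.5330 − 1.0630) / 0.00305 = 594.76 s.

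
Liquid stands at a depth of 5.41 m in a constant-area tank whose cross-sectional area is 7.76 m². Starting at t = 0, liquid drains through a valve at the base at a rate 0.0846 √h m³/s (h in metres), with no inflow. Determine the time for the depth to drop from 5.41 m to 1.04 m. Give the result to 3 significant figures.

A dh/dt = −Q_out = −0.0846 √h.
∫ h^(−1/2) dh = −(0.0846/A) ∫ dt, giving 2√h = 2√h₀ − (0.0846/A) t.
t = 2A(√h₀ − √h)/0.0846 = 2·7.76·(√5.41 − √1.04)/0.0846
  = 15.520 × (2.3259 − 1.0198) / 0.0846 = 239.61 s.

240 s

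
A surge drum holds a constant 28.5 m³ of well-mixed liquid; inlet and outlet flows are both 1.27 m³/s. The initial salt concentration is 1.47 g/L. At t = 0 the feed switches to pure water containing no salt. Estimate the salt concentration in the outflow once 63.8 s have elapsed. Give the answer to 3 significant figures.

0.0856 g/L

Transient balance on the dissolved component: V dC/dt = Q(C_in − C).
Time constant τ = V/Q = 28.5/1.27 = 22.441 s.
C approaches C_in exponentially: C(t) = C_in + (C₀ − C_in) e^(−t/τ).
C(63.8) = 0 + (1.47 − 0)·e^(−63.8/22.441) = 0 + (1.4700)·0.058250 = 0.085627 g/L.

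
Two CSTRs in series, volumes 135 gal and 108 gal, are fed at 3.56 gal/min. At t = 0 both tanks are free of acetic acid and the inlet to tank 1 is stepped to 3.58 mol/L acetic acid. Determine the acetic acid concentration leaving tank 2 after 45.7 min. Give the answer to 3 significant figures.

Each tank obeys Vᵢ dCᵢ/dt = Q(Cᵢ₋₁ − Cᵢ), so τᵢ = Vᵢ/Q.
τ₁ = 135/3.56 = 37.921 min; τ₂ = 108/3.56 = 30.337 min.
Solving the cascade with C₁(0)=C₂(0)=0 gives C₂(t) = C_in[1 − (τ₁ e^(−t/τ₁) − τ₂ e^(−t/τ₂))/(τ₁ − τ₂)].
At t = 45.7: e^(−t/τ₁) = 0.29965, e^(−t/τ₂) = 0.22171.
C₂ = 3.58·[1 − (37.921·0.29965 − 30.337·0.22171)/(7.5843)] = 3.58·0.38855 = 1.3910 mol/L.

1.39 mol/L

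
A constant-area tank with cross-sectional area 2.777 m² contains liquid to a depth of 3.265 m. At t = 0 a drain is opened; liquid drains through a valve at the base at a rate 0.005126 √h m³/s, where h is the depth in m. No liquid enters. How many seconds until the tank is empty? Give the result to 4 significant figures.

With no inflow, A dh/dt = −0.005126 √h.
∫ h^(−1/2) dh = −(0.005126/A) ∫ dt, giving 2√h = 2√h₀ − (0.005126/A) t.
Tank is empty when √h = 0: t_empty = 2A√h₀/0.005126.
t_empty = 2·2.777·√3.265/0.005126 = 5.55400·1.80693/0.005126 = 1957.80 s.

1958 s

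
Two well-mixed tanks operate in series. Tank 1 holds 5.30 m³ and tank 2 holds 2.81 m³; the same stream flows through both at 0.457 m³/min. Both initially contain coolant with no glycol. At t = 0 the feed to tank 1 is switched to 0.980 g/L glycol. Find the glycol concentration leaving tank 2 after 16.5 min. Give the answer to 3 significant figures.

Time constants: τᵢ = Vᵢ/Q for each well-mixed tank.
τ₁ = 5.30/0.457 = 11.597 min; τ₂ = 2.81/0.457 = 6.1488 min.
Tank 1: C₁ = C_in(1 − e^(−t/τ₁)). Tank 2 (τ₁ ≠ τ₂): C₂ = C_in[1 − (τ₁ e^(−t/τ₁) − τ₂ e^(−t/τ₂))/(τ₁ − τ₂)].
At t = 16.5: e^(−t/τ₁) = 0.24105, e^(−t/τ₂) = 0.068327.
C₂ = 0.980·[1 − (11.597·0.24105 − 6.1488·0.068327)/(5.4486)] = 0.980·0.56402 = 0.55274 g/L.

0.553 g/L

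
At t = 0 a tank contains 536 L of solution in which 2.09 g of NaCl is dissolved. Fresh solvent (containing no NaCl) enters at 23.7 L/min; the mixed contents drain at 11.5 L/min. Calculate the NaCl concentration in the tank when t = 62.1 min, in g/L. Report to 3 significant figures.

Total volume: dV/dt = Q_in − Q_out = 12.200 L/min, so V(t) = 536 + 12.200 t and V(62.1) = 1293.6 L.
Species balance (pure solvent in): dm/dt = −Q_out · m/V(t).
Separate: dm/m = −Q_out dt/V(t) ⇒ ln(m/m₀) = −(Q_out/(Q_in−Q_out)) ln(V/V₀).
m = m₀ (V₀/V)^(Q_out/(Q_in−Q_out)) = 2.09 × (536/1293.6)^(0.94262) = 0.91088 g.
C = m/V = 0.91088/1293.6 = 0.00070413 g/L.

0.000704 g/L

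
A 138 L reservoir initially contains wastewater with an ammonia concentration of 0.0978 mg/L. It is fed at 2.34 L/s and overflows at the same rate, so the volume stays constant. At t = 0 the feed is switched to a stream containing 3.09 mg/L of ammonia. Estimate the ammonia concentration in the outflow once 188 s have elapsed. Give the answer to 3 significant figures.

2.97 mg/L

Unsteady species balance (constant V, well mixed): V dC/dt = Q(C_in − C).
So dC/dt = (C_in − C)/τ with τ = V/Q = 138/2.34 = 58.974 s.
Integrating: C(t) = C_in + (C₀ − C_in) e^(−t/τ).
C(188) = 3.09 + (0.0978 − 3.09)·e^(−188/58.974) = 3.09 + (-2.9922)·0.041261 = 2.9665 mg/L.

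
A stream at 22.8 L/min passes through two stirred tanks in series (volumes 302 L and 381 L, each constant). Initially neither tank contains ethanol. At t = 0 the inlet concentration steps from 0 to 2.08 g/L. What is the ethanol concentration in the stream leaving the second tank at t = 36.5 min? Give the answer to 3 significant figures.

Each tank obeys Vᵢ dCᵢ/dt = Q(Cᵢ₋₁ − Cᵢ), so τᵢ = Vᵢ/Q.
τ₁ = 302/22.8 = 13.246 min; τ₂ = 381/22.8 = 16.711 min.
Tank 1: C₁ = C_in(1 − e^(−t/τ₁)). Tank 2 (τ₁ ≠ τ₂): C₂ = C_in[1 − (τ₁ e^(−t/τ₁) − τ₂ e^(−t/τ₂))/(τ₁ − τ₂)].
At t = 36.5: e^(−t/τ₁) = 0.063569, e^(−t/τ₂) = 0.11256.
C₂ = 2.08·[1 − (13.246·0.063569 − 16.711·0.11256)/(-3.4649)] = 2.08·0.70015 = 1.4563 g/L.

1.46 g/L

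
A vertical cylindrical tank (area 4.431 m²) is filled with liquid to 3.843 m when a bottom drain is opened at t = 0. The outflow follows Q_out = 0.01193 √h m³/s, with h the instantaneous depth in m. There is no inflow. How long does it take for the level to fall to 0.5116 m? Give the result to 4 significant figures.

A dh/dt = −Q_out = −0.01193 √h.
Separate and integrate: 2(√h − √h₀) = −(0.01193/A) t.
t = 2A(√h₀ − √h)/0.01193 = 2·4.431·(√3.843 − √0.5116)/0.01193
  = 8.86200 × (1.96036 − 0.715262) / 0.01193 = 924.898 s.

924.9 s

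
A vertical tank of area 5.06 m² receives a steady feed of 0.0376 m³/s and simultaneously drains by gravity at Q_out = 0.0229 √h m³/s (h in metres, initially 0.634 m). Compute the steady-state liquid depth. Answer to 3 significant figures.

Level balance: A dh/dt = 0.0376 − 0.0229 √h. Setting dh/dt = 0:
Q_in = 0.0229 √h_ss ⇒ √h_ss = 0.0376/0.0229 = 1.6419.
h_ss = 1.6419² = 2.6959 m. (Since h₀ = 0.634 m < h_ss, the level will rise toward this value.)

2.70 m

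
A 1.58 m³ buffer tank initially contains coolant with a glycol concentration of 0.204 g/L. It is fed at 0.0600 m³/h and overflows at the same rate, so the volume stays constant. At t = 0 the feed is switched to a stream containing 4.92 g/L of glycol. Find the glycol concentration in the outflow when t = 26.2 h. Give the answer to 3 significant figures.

3.18 g/L

Mass balance on the solute (V constant): V dC/dt = Q(C_in − C).
So dC/dt = (C_in − C)/τ with τ = V/Q = 1.58/0.0600 = 26.333 h.
This is linear first-order; C(t) = C_in + (C₀ − C_in) e^(−t/τ).
C(26.2) = 4.92 + (0.204 − 4.92)·e^(−26.2/26.333) = 4.92 + (-4.7160)·0.36975 = 3.1763 g/L.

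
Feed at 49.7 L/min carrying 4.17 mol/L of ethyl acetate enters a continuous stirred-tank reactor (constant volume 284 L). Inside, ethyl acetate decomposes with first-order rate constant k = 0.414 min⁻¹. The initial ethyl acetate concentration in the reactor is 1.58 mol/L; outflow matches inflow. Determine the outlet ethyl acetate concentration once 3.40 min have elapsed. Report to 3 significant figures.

1.28 mol/L

Accumulation = in − out − consumed: V dC/dt = Q C_in − Q C − k V C.
dC/dt = (Q/V) C_in − (Q/V + k) C; effective rate a = Q/V + k = 0.17500 + 0.414 = 0.58900 min⁻¹.
C_ss = Q C_in/(Q + kV) = 1.2390 mol/L; C(t) = C_ss + (C₀ − C_ss) e^(−a t).
C(3.40) = 1.2390 + (0.34104)·e^(−0.58900·3.40) = 1.2390 + (0.34104)·0.13498 = 1.2850 mol/L.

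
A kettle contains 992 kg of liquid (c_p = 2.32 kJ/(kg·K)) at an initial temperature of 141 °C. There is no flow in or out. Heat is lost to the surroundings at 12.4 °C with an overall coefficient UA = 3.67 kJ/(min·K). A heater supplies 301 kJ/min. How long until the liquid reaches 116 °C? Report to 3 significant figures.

482 min

Lumped-capacitance energy balance: M c_p dT/dt = UA(T_amb − T) + Q̇.
τ = M c_p/UA = 627.10 min; T_ss = T_amb + Q̇/UA = 12.4 + 301/3.67 = 94.416 °C.
T(t) = T_ss + (T₀ − T_ss)e^(−t/τ); set T = 116:
t = −τ ln[(T − T_ss)/(T₀ − T_ss)] = −627.10 · ln(0.46333) = 482.43 min.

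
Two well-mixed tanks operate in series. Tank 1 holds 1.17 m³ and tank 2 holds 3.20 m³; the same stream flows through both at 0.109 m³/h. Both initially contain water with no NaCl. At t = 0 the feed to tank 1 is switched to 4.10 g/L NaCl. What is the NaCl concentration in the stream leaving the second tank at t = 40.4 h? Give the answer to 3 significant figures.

Each tank obeys Vᵢ dCᵢ/dt = Q(Cᵢ₋₁ − Cᵢ), so τᵢ = Vᵢ/Q.
τ₁ = 1.17/0.109 = 10.734 h; τ₂ = 3.20/0.109 = 29.358 h.
Tank 1: C₁ = C_in(1 − e^(−t/τ₁)). Tank 2 (τ₁ ≠ τ₂): C₂ = C_in[1 − (τ₁ e^(−t/τ₁) − τ₂ e^(−t/τ₂))/(τ₁ − τ₂)].
At t = 40.4: e^(−t/τ₁) = 0.023196, e^(−t/τ₂) = 0.25256.
C₂ = 4.10·[1 − (10.734·0.023196 − 29.358·0.25256)/(-18.624)] = 4.10·0.61525 = 2.5225 g/L.

2.52 g/L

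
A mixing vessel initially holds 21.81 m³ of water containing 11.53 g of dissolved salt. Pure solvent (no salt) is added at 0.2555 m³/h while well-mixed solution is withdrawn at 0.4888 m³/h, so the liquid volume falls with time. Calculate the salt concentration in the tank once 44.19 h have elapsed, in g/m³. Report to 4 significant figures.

Total volume: dV/dt = Q_in − Q_out = -0.233300 m³/h, so V(t) = 21.81 − 0.233300 t and V(44.19) = 11.5005 m³.
Species balance (pure solvent in): dm/dt = −Q_out · m/V(t).
dm/m = −Q_out dt/(V₀ − 0.233300 t); integrating gives ln(m/m₀) = −(Q_out/(Q_in−Q_out)) ln(V/V₀).
m = m₀ (V₀/V)^(Q_out/(Q_in−Q_out)) = 11.53 × (21.81/11.5005)^(-2.09516) = 3.01649 g.
C = m/V = 3.01649/11.5005 = 0.262293 g/m³.

0.2623 g/m³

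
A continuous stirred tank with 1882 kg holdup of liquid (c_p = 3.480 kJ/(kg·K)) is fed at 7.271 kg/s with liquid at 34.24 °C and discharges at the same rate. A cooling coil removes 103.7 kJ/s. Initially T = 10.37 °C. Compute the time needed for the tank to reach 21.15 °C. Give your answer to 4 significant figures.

204.0 s

First-law balance (no shaft work): M c_p dT/dt = ṁ c_p (T_in − T) − 103.7.
τ = M/ṁ = 258.836 s; T_ss = T_in − Q̇/(ṁ c_p) = 30.1417 °C.
T(t) = T_ss + (T₀ − T_ss) e^(−t/τ). Set T = 21.15:
e^(−t/τ) = (21.15 − 30.1417)/(10.37 − 30.1417) = 0.454776
t = −258.836 · ln(0.454776) = 203.950 s.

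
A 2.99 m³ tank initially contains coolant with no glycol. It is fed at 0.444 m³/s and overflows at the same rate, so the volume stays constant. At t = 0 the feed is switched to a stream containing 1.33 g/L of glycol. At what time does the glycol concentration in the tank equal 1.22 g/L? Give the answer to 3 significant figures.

16.8 s

Species balance: V dC/dt = Q(C_in − C) ⇒ τ = V/Q = 6.7342 s.
C(t) = C_in + (C₀ − C_in) e^(−t/τ). Set C = 1.22 and solve for t:
e^(−t/τ) = (C − C_in)/(C₀ − C_in) = (1.22 − 1.33)/(0 − 1.33) = 0.082707
t = −τ ln(…) = 6.7342 × 2.4925 = 16.785 s.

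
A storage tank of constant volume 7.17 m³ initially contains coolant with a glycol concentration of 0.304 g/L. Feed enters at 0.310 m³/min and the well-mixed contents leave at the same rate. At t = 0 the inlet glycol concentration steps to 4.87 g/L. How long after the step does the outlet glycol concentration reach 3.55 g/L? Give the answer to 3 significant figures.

Species balance on the tank: V dC/dt = Q(C_in − C), so τ = V/Q = 23.129 min.
C(t) = C_in + (C₀ − C_in) e^(−t/τ). Set C = 3.55 and solve for t:
e^(−t/τ) = (C − C_in)/(C₀ − C_in) = (3.55 − 4.87)/(0.304 − 4.87) = 0.28909
t = −τ ln(…) = 23.129 × 1.2410 = 28.703 min.

28.7 min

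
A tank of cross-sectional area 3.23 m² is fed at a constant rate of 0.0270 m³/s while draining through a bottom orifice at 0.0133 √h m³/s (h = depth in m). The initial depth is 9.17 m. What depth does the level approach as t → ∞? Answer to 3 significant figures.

4.12 m

Accumulation of liquid (constant cross-section A): A dh/dt = Q_in − 0.0133 √h. At steady state dh/dt = 0:
Q_in = 0.0133 √h_ss ⇒ √h_ss = 0.0270/0.0133 = 2.0301.
h_ss = 2.0301² = 4.1212 m. (Since h₀ = 9.17 m > h_ss, the level will fall toward this value.)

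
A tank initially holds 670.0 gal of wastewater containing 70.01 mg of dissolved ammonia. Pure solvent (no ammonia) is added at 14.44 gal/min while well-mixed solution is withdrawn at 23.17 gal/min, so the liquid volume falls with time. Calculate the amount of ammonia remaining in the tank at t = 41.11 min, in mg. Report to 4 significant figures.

9.140 mg

Let m(t) be the amount of ammonia. Volume: V(t) = V₀ + (Q_in − Q_out) t = 670.0 − 8.73000 t; V(41.11) = 311.110 gal.
Species balance (pure solvent in): dm/dt = −Q_out · m/V(t).
dm/m = −Q_out dt/(V₀ − 8.73000 t); integrating gives ln(m/m₀) = −(Q_out/(Q_in−Q_out)) ln(V/V₀).
m = m₀ (V₀/V)^(Q_out/(Q_in−Q_out)) = 70.01 × (670.0/311.110)^(-2.65407) = 9.13962 mg.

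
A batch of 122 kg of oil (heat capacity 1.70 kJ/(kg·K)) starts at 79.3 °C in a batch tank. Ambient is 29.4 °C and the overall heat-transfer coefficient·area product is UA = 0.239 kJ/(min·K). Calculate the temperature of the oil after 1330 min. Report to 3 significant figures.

40.2 °C

M c_p dT/dt = −UA(T − T_amb).
dT/dt = (T_ss − T)/τ with T_ss = T_amb = 29.400 °C, τ = M c_p/UA = 122·1.70/0.239 = 867.78 min.
This is linear first-order; T(t) = T_ss + (T₀ − T_ss) e^(−t/τ).
T(1330) = 29.400 + (49.900)·0.21596 = 40.177 °C.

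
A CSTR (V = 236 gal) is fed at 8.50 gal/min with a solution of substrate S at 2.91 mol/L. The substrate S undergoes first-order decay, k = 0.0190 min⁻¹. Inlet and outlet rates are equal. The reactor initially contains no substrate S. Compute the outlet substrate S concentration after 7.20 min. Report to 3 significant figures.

Accumulation = in − out − consumed: V dC/dt = Q C_in − Q C − k V C.
This is linear with rate a = Q/V + k = 0.055017 min⁻¹.
C_ss = Q C_in/(Q + kV) = 1.9050 mol/L; C(t) = C_ss + (C₀ − C_ss) e^(−a t).
C(7.20) = 1.9050 + (-1.9050)·e^(−0.055017·7.20) = 1.9050 + (-1.9050)·0.67292 = 0.62309 mol/L.

0.623 mol/L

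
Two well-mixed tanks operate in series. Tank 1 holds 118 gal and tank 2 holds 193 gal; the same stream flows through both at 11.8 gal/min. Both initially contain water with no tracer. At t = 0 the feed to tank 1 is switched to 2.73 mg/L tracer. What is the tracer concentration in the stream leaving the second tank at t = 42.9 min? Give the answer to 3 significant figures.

2.28 mg/L

Species balance on tank i: dCᵢ/dt = (Cᵢ₋₁ − Cᵢ)/τᵢ with τᵢ = Vᵢ/Q.
τ₁ = 118/11.8 = 10.000 min; τ₂ = 193/11.8 = 16.356 min.
Tank 1: C₁ = C_in(1 − e^(−t/τ₁)). Tank 2 (τ₁ ≠ τ₂): C₂ = C_in[1 − (τ₁ e^(−t/τ₁) − τ₂ e^(−t/τ₂))/(τ₁ − τ₂)].
At t = 42.9: e^(−t/τ₁) = 0.013705, e^(−t/τ₂) = 0.072592.
C₂ = 2.73·[1 − (10.000·0.013705 − 16.356·0.072592)/(-6.3559)] = 2.73·0.83476 = 2.2789 mg/L.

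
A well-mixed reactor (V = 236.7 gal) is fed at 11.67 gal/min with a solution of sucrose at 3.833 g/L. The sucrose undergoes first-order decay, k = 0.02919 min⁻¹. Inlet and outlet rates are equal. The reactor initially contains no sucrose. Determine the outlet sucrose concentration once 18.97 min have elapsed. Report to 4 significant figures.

Species balance: V dC/dt = Q C_in − Q C − k V C.
dC/dt = (Q/V) C_in − (Q/V + k) C; effective rate a = Q/V + k = 0.0493029 + 0.02919 = 0.0784929 min⁻¹.
C_ss = Q C_in/(Q + kV) = 2.40758 g/L; C(t) = C_ss + (C₀ − C_ss) e^(−a t).
C(18.97) = 2.40758 + (-2.40758)·e^(−0.0784929·18.97) = 2.40758 + (-2.40758)·0.225596 = 1.86444 g/L.

1.864 g/L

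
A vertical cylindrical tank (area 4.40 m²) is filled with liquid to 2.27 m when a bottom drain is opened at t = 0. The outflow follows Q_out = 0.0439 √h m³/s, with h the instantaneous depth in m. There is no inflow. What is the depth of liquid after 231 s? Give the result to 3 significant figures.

0.126 m

Accumulation of liquid (constant cross-section A): A dh/dt = −0.0439 √h.
∫ h^(−1/2) dh = −(0.0439/A) ∫ dt, giving 2√h = 2√h₀ − (0.0439/A) t.
√h = √2.27 − 0.0439·231/(2·4.40) = 1.5067 − 1.1524 = 0.35428.
h = 0.35428² = 0.12551 m.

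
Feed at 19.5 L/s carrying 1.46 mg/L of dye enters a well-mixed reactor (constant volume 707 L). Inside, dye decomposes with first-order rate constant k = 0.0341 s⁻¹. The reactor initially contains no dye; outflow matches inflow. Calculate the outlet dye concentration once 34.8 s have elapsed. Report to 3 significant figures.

0.577 mg/L

Accumulation = in − out − consumed: V dC/dt = Q C_in − Q C − k V C.
dC/dt = (Q/V) C_in − (Q/V + k) C; effective rate a = Q/V + k = 0.027581 + 0.0341 = 0.061681 s⁻¹.
C_ss = Q C_in/(Q + kV) = 0.65285 mg/L; C(t) = C_ss + (C₀ − C_ss) e^(−a t).
C(34.8) = 0.65285 + (-0.65285)·e^(−0.061681·34.8) = 0.65285 + (-0.65285)·0.11689 = 0.57654 mg/L.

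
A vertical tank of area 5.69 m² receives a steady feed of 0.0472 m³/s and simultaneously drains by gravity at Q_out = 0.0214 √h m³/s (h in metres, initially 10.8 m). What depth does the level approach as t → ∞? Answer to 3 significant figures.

A dh/dt = Q_in − 0.0214 √h. Steady state requires inflow = outflow:
Q_in = 0.0214 √h_ss ⇒ √h_ss = 0.0472/0.0214 = 2.2056.
h_ss = 2.2056² = 4.8647 m. (Since h₀ = 10.8 m > h_ss, the level will fall toward this value.)

4.86 m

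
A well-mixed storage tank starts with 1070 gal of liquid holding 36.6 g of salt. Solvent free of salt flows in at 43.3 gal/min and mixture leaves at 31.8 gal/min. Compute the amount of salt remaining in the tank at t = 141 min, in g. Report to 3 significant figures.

Let m(t) be the amount of salt. Volume: V(t) = V₀ + (Q_in − Q_out) t = 1070 + 11.500 t; V(141) = 2691.5 gal.
Species balance (pure solvent in): dm/dt = −Q_out · m/V(t).
dm/m = −Q_out dt/(V₀ + 11.500 t); integrating gives ln(m/m₀) = −(Q_out/(Q_in−Q_out)) ln(V/V₀).
m = m₀ (V₀/V)^(Q_out/(Q_in−Q_out)) = 36.6 × (1070/2691.5)^(2.7652) = 2.8557 g.

2.86 g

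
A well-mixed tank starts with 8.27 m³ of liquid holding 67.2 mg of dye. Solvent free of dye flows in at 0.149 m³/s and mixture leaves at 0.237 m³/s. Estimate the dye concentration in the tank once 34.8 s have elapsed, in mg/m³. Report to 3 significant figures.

3.71 mg/m³

Total volume: dV/dt = Q_in − Q_out = -0.088000 m³/s, so V(t) = 8.27 − 0.088000 t and V(34.8) = 5.2076 m³.
Solute balance: dm/dt = 0 − Q_out C = −Q_out m/V(t).
Separate: dm/m = −Q_out dt/V(t) ⇒ ln(m/m₀) = −(Q_out/(Q_in−Q_out)) ln(V/V₀).
m = m₀ (V₀/V)^(Q_out/(Q_in−Q_out)) = 67.2 × (8.27/5.2076)^(-2.6932) = 19.337 mg.
C = m/V = 19.337/5.2076 = 3.7133 mg/m³.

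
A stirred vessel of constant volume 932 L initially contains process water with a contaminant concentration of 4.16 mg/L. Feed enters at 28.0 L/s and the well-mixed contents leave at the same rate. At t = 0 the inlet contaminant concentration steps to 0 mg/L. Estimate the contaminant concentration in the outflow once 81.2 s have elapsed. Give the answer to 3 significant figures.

0.363 mg/L

Accumulation = in − out for the solute gives V dC/dt = Q(C_in − C).
Time constant τ = V/Q = 932/28.0 = 33.286 s.
Integrating: C(t) = C_in + (C₀ − C_in) e^(−t/τ).
C(81.2) = 0 + (4.16 − 0)·e^(−81.2/33.286) = 0 + (4.1600)·0.087206 = 0.36278 mg/L.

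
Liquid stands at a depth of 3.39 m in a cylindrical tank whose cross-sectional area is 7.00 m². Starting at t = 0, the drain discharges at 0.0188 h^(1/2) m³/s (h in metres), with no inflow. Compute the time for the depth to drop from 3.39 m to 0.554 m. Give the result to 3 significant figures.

817 s

Volume balance on the tank: A dh/dt = −0.0188 √h.
∫ h^(−1/2) dh = −(0.0188/A) ∫ dt, giving 2√h = 2√h₀ − (0.0188/A) t.
t = 2A(√h₀ − √h)/0.0188 = 2·7.00·(√3.39 − √0.554)/0.0188
  = 14.000 × (1.8412 − 0.74431) / 0.0188 = 816.83 s.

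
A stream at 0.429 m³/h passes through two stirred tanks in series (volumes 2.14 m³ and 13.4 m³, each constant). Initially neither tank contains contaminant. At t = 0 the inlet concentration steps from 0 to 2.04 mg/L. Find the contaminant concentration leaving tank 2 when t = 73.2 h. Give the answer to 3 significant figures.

Each tank obeys Vᵢ dCᵢ/dt = Q(Cᵢ₋₁ − Cᵢ), so τᵢ = Vᵢ/Q.
τ₁ = 2.14/0.429 = 4.9883 h; τ₂ = 13.4/0.429 = 31.235 h.
Tank 1: C₁ = C_in(1 − e^(−t/τ₁)). Tank 2 (τ₁ ≠ τ₂): C₂ = C_in[1 − (τ₁ e^(−t/τ₁) − τ₂ e^(−t/τ₂))/(τ₁ − τ₂)].
At t = 73.2: e^(−t/τ₁) = 4.2371e-07, e^(−t/τ₂) = 0.095992.
C₂ = 2.04·[1 − (4.9883·4.2371e-07 − 31.235·0.095992)/(-26.247)] = 2.04·0.88576 = 1.8070 mg/L.

1.81 mg/L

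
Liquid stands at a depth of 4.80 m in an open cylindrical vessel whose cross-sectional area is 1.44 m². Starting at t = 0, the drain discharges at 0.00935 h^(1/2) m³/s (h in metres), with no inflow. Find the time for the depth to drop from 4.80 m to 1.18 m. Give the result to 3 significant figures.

With no inflow, A dh/dt = −0.00935 √h.
This is separable: 2 d(√h)/dt = −0.00935/A, so √h = √h₀ − (0.00935/(2A)) t.
t = 2A(√h₀ − √h)/0.00935 = 2·1.44·(√4.80 − √1.18)/0.00935
  = 2.8800 × (2.1909 − 1.0863) / 0.00935 = 340.24 s.

340 s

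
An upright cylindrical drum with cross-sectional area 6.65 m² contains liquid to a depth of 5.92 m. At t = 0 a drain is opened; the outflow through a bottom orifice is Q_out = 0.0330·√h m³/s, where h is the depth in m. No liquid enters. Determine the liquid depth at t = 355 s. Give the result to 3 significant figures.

2.41 m

With no inflow, A dh/dt = −0.0330 √h.
Separate and integrate: 2(√h − √h₀) = −(0.0330/A) t.
√h = √5.92 − 0.0330·355/(2·6.65) = 2.4331 − 0.88083 = 1.5523.
h = 1.5523² = 2.4096 m.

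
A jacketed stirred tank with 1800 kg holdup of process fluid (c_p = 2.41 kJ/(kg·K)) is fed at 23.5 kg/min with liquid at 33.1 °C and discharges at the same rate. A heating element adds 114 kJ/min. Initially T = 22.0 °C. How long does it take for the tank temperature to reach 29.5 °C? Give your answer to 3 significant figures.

65.0 min

M c_p dT/dt = ṁ c_p (T_in − T) + Q̇.
τ = M/ṁ = 76.596 min; T_ss = T_in + Q̇/(ṁ c_p) = 35.113 °C.
T(t) = T_ss + (T₀ − T_ss) e^(−t/τ). Set T = 29.5:
e^(−t/τ) = (29.5 − 35.113)/(22.0 − 35.113) = 0.42804
t = −76.596 · ln(0.42804) = 64.994 min.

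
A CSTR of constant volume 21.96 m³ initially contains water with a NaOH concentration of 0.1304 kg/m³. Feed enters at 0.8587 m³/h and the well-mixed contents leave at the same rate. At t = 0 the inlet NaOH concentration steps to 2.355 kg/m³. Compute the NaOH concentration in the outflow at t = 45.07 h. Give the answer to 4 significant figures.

1.973 kg/m³

Transient balance on the dissolved component: V dC/dt = Q(C_in − C).
So dC/dt = (C_in − C)/τ with τ = V/Q = 21.96/0.8587 = 25.5735 h.
This is linear first-order; C(t) = C_in + (C₀ − C_in) e^(−t/τ).
C(45.07) = 2.355 + (0.1304 − 2.355)·e^(−45.07/25.5735) = 2.355 + (-2.22460)·0.171638 = 1.97317 kg/m³.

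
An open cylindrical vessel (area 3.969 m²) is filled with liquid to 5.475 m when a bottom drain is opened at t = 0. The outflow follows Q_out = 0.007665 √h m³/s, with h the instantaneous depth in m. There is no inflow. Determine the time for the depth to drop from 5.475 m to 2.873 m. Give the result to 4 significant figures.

With no inflow, A dh/dt = −0.007665 √h.
∫ h^(−1/2) dh = −(0.007665/A) ∫ dt, giving 2√h = 2√h₀ − (0.007665/A) t.
t = 2A(√h₀ − √h)/0.007665 = 2·3.969·(√5.475 − √2.873)/0.007665
  = 7.93800 × (2.33987 − 1.69499) / 0.007665 = 667.847 s.

667.8 s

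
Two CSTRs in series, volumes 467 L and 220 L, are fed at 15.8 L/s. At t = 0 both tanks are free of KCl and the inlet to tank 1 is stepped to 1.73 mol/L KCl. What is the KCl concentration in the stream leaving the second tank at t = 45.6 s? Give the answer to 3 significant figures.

Time constants: τᵢ = Vᵢ/Q for each well-mixed tank.
τ₁ = 467/15.8 = 29.557 s; τ₂ = 220/15.8 = 13.924 s.
Tank 1: C₁ = C_in(1 − e^(−t/τ₁)). Tank 2 (τ₁ ≠ τ₂): C₂ = C_in[1 − (τ₁ e^(−t/τ₁) − τ₂ e^(−t/τ₂))/(τ₁ − τ₂)].
At t = 45.6: e^(−t/τ₁) = 0.21379, e^(−t/τ₂) = 0.037820.
C₂ = 1.73·[1 − (29.557·0.21379 − 13.924·0.037820)/(15.633)] = 1.73·0.62949 = 1.0890 mol/L.

1.09 mol/L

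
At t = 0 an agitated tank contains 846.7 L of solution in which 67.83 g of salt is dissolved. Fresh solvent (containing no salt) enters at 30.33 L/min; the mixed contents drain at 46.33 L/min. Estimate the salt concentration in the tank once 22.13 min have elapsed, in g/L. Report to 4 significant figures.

0.02870 g/L

Total volume: dV/dt = Q_in − Q_out = -16.0000 L/min, so V(t) = 846.7 − 16.0000 t and V(22.13) = 492.620 L.
No salt enters, so dm/dt = −Q_out · (m/V).
Separate: dm/m = −Q_out dt/V(t) ⇒ ln(m/m₀) = −(Q_out/(Q_in−Q_out)) ln(V/V₀).
m = m₀ (V₀/V)^(Q_out/(Q_in−Q_out)) = 67.83 × (846.7/492.620)^(-2.89562) = 14.1358 g.
C = m/V = 14.1358/492.620 = 0.0286951 g/L.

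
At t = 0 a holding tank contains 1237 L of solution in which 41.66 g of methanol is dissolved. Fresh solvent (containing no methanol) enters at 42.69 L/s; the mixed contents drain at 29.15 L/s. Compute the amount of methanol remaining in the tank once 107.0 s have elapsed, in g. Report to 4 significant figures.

Total volume: dV/dt = Q_in − Q_out = 13.5400 L/s, so V(t) = 1237 + 13.5400 t and V(107.0) = 2685.78 L.
Species balance (pure solvent in): dm/dt = −Q_out · m/V(t).
Separate: dm/m = −Q_out dt/V(t) ⇒ ln(m/m₀) = −(Q_out/(Q_in−Q_out)) ln(V/V₀).
m = m₀ (V₀/V)^(Q_out/(Q_in−Q_out)) = 41.66 × (1237/2685.78)^(2.15288) = 7.84952 g.

7.850 g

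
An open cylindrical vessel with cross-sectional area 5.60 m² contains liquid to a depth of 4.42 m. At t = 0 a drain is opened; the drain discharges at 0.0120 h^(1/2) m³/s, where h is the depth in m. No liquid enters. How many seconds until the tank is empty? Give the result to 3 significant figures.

1960 s

Volume balance on the tank: A dh/dt = −0.0120 √h.
Separate and integrate: 2(√h − √h₀) = −(0.0120/A) t.
Tank is empty when √h = 0: t_empty = 2A√h₀/0.0120.
t_empty = 2·5.60·√4.42/0.0120 = 11.200·2.1024/0.0120 = 1962.2 s.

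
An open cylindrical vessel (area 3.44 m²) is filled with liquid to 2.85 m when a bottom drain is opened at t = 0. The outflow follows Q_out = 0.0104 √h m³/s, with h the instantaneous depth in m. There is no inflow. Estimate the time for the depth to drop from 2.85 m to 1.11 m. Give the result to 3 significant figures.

420 s

A dh/dt = −Q_out = −0.0104 √h.
This is separable: 2 d(√h)/dt = −0.0104/A, so √h = √h₀ − (0.0104/(2A)) t.
t = 2A(√h₀ − √h)/0.0104 = 2·3.44·(√2.85 − √1.11)/0.0104
  = 6.8800 × (1.6882 − 1.0536) / 0.0104 = 419.83 s.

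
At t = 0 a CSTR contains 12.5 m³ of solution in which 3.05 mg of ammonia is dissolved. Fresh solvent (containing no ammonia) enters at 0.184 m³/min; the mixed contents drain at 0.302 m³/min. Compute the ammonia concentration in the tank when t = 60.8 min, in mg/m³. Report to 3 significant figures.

0.0645 mg/m³

Let m(t) be the amount of ammonia. Volume: V(t) = V₀ + (Q_in − Q_out) t = 12.5 − 0.11800 t; V(60.8) = 5.3256 m³.
Species balance (pure solvent in): dm/dt = −Q_out · m/V(t).
dm/m = −Q_out dt/(V₀ − 0.11800 t); integrating gives ln(m/m₀) = −(Q_out/(Q_in−Q_out)) ln(V/V₀).
m = m₀ (V₀/V)^(Q_out/(Q_in−Q_out)) = 3.05 × (12.5/5.3256)^(-2.5593) = 0.34353 mg.
C = m/V = 0.34353/5.3256 = 0.064505 mg/m³.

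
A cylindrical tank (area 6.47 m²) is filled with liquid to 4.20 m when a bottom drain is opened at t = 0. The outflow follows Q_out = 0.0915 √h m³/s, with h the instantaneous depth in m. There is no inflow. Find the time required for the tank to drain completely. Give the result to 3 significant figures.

Accumulation of liquid (constant cross-section A): A dh/dt = −0.0915 √h.
∫ h^(−1/2) dh = −(0.0915/A) ∫ dt, giving 2√h = 2√h₀ − (0.0915/A) t.
Set h = 0: 2√h₀ = (0.0915/A) t_empty ⇒ t_empty = 2A√h₀/0.0915.
t_empty = 2·6.47·√4.20/0.0915 = 12.940·2.0494/0.0915 = 289.83 s.

290 s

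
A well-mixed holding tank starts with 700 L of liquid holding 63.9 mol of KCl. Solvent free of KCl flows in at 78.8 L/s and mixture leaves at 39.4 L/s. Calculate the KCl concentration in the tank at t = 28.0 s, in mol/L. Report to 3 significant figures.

Total volume: dV/dt = Q_in − Q_out = 39.400 L/s, so V(t) = 700 + 39.400 t and V(28.0) = 1803.2 L.
No KCl enters, so dm/dt = −Q_out · (m/V).
dm/m = −Q_out dt/(V₀ + 39.400 t); integrating gives ln(m/m₀) = −(Q_out/(Q_in−Q_out)) ln(V/V₀).
m = m₀ (V₀/V)^(Q_out/(Q_in−Q_out)) = 63.9 × (700/1803.2)^(1.0000) = 24.806 mol.
C = m/V = 24.806/1803.2 = 0.013757 mol/L.

0.0138 mol/L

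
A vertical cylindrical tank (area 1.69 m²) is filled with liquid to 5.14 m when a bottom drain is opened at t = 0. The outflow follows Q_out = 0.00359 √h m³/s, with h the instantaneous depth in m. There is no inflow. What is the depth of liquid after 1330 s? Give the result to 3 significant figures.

0.730 m

With no inflow, A dh/dt = −0.00359 √h.
Separate and integrate: 2(√h − √h₀) = −(0.00359/A) t.
√h = √5.14 − 0.00359·1330/(2·1.69) = 2.2672 − 1.4126 = 0.85452.
h = 0.85452² = 0.73021 m.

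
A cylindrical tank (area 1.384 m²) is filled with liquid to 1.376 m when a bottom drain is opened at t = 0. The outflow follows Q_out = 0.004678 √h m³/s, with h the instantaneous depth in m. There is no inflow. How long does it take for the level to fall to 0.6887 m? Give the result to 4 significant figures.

A dh/dt = −Q_out = −0.004678 √h.
This is separable: 2 d(√h)/dt = −0.004678/A, so √h = √h₀ − (0.004678/(2A)) t.
t = 2A(√h₀ − √h)/0.004678 = 2·1.384·(√1.376 − √0.6887)/0.004678
  = 2.76800 × (1.17303 − 0.829880) / 0.004678 = 203.044 s.

203.0 s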